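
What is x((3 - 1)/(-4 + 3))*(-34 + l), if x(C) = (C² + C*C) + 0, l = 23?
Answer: -88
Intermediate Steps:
x(C) = 2*C² (x(C) = (C² + C²) + 0 = 2*C² + 0 = 2*C²)
x((3 - 1)/(-4 + 3))*(-34 + l) = (2*((3 - 1)/(-4 + 3))²)*(-34 + 23) = (2*(2/(-1))²)*(-11) = (2*(2*(-1))²)*(-11) = (2*(-2)²)*(-11) = (2*4)*(-11) = 8*(-11) = -88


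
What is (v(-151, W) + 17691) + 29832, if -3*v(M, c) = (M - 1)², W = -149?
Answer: 119465/3 ≈ 39822.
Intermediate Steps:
v(M, c) = -(-1 + M)²/3 (v(M, c) = -(M - 1)²/3 = -(-1 + M)²/3)
(v(-151, W) + 17691) + 29832 = (-(-1 - 151)²/3 + 17691) + 29832 = (-⅓*(-152)² + 17691) + 29832 = (-⅓*23104 + 17691) + 29832 = (-23104/3 + 17691) + 29832 = 29969/3 + 29832 = 119465/3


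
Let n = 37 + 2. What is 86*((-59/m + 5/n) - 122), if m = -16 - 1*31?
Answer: -19013740/1833 ≈ -10373.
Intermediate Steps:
m = -47 (m = -16 - 31 = -47)
n = 39
86*((-59/m + 5/n) - 122) = 86*((-59/(-47) + 5/39) - 122) = 86*((-59*(-1/47) + 5*(1/39)) - 122) = 86*((59/47 + 5/39) - 122) = 86*(2536/1833 - 122) = 86*(-221090/1833) = -19013740/1833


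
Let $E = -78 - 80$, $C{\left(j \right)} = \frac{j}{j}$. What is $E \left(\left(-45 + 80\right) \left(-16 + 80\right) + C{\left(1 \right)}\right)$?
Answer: $-354078$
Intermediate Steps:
$C{\left(j \right)} = 1$
$E = -158$ ($E = -78 - 80 = -158$)
$E \left(\left(-45 + 80\right) \left(-16 + 80\right) + C{\left(1 \right)}\right) = - 158 \left(\left(-45 + 80\right) \left(-16 + 80\right) + 1\right) = - 158 \left(35 \cdot 64 + 1\right) = - 158 \left(2240 + 1\right) = \left(-158\right) 2241 = -354078$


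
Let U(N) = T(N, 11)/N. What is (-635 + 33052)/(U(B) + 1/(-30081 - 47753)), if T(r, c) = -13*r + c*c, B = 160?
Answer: -201851582240/76238483 ≈ -2647.6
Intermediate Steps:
T(r, c) = c² - 13*r (T(r, c) = -13*r + c² = c² - 13*r)
U(N) = (121 - 13*N)/N (U(N) = (11² - 13*N)/N = (121 - 13*N)/N)
(-635 + 33052)/(U(B) + 1/(-30081 - 47753)) = (-635 + 33052)/((-13 + 121/160) + 1/(-30081 - 47753)) = 32417/((-13 + 121*(1/160)) + 1/(-77834)) = 32417/((-13 + 121/160) - 1/77834) = 32417/(-1959/160 - 1/77834) = 32417/(-76238483/6226720) = 32417*(-6226720/76238483) = -201851582240/76238483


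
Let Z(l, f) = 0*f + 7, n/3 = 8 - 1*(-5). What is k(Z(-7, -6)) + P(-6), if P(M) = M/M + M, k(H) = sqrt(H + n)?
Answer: -5 + sqrt(46) ≈ 1.7823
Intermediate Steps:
n = 39 (n = 3*(8 - 1*(-5)) = 3*(8 + 5) = 3*13 = 39)
Z(l, f) = 7 (Z(l, f) = 0 + 7 = 7)
k(H) = sqrt(39 + H) (k(H) = sqrt(H + 39) = sqrt(39 + H))
P(M) = 1 + M
k(Z(-7, -6)) + P(-6) = sqrt(39 + 7) + (1 - 6) = sqrt(46) - 5 = -5 + sqrt(46)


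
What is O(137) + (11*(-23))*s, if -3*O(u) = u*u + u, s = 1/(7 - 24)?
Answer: -106881/17 ≈ -6287.1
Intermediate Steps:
s = -1/17 (s = 1/(-17) = -1/17 ≈ -0.058824)
O(u) = -u/3 - u²/3 (O(u) = -(u*u + u)/3 = -(u² + u)/3 = -(u + u²)/3 = -u/3 - u²/3)
O(137) + (11*(-23))*s = -⅓*137*(1 + 137) + (11*(-23))*(-1/17) = -⅓*137*138 - 253*(-1/17) = -6302 + 253/17 = -106881/17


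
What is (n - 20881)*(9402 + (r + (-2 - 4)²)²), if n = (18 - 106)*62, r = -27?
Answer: -249753771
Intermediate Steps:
n = -5456 (n = -88*62 = -5456)
(n - 20881)*(9402 + (r + (-2 - 4)²)²) = (-5456 - 20881)*(9402 + (-27 + (-2 - 4)²)²) = -26337*(9402 + (-27 + (-6)²)²) = -26337*(9402 + (-27 + 36)²) = -26337*(9402 + 9²) = -26337*(9402 + 81) = -26337*9483 = -249753771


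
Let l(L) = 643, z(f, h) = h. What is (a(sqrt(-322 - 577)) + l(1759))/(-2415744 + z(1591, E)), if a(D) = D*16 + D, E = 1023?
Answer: -643/2414721 - 17*I*sqrt(899)/2414721 ≈ -0.00026628 - 0.00021109*I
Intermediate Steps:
a(D) = 17*D (a(D) = 16*D + D = 17*D)
(a(sqrt(-322 - 577)) + l(1759))/(-2415744 + z(1591, E)) = (17*sqrt(-322 - 577) + 643)/(-2415744 + 1023) = (17*sqrt(-899) + 643)/(-2414721) = (17*(I*sqrt(899)) + 643)*(-1/2414721) = (17*I*sqrt(899) + 643)*(-1/2414721) = (643 + 17*I*sqrt(899))*(-1/2414721) = -643/2414721 - 17*I*sqrt(899)/2414721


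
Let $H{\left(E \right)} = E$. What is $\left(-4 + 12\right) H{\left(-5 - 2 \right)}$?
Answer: $-56$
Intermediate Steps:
$\left(-4 + 12\right) H{\left(-5 - 2 \right)} = \left(-4 + 12\right) \left(-5 - 2\right) = 8 \left(-7\right) = -56$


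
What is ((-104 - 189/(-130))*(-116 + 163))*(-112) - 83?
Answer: 35081797/65 ≈ 5.3972e+5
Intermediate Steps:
((-104 - 189/(-130))*(-116 + 163))*(-112) - 83 = ((-104 - 189*(-1/130))*47)*(-112) - 83 = ((-104 + 189/130)*47)*(-112) - 83 = -13331/130*47*(-112) - 83 = -626557/130*(-112) - 83 = 35087192/65 - 83 = 35081797/65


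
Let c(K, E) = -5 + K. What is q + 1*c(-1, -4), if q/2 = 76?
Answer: 146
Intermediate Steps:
q = 152 (q = 2*76 = 152)
q + 1*c(-1, -4) = 152 + 1*(-5 - 1) = 152 + 1*(-6) = 152 - 6 = 146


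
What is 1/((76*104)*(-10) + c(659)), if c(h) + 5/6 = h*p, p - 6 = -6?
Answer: -6/474245 ≈ -1.2652e-5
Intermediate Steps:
p = 0 (p = 6 - 6 = 0)
c(h) = -⅚ (c(h) = -⅚ + h*0 = -⅚ + 0 = -⅚)
1/((76*104)*(-10) + c(659)) = 1/((76*104)*(-10) - ⅚) = 1/(7904*(-10) - ⅚) = 1/(-79040 - ⅚) = 1/(-474245/6) = -6/474245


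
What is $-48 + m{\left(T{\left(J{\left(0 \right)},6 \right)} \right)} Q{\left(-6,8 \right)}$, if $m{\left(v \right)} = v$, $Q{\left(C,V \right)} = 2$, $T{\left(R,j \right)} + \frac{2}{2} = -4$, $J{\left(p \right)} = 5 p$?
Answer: $-58$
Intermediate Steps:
$T{\left(R,j \right)} = -5$ ($T{\left(R,j \right)} = -1 - 4 = -5$)
$-48 + m{\left(T{\left(J{\left(0 \right)},6 \right)} \right)} Q{\left(-6,8 \right)} = -48 - 10 = -58$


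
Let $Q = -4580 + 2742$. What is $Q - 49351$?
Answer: $-51189$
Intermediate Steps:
$Q = -1838$
$Q - 49351 = -1838 - 49351 = -51189$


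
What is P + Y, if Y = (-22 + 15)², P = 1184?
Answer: 1233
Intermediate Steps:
Y = 49 (Y = (-7)² = 49)
P + Y = 1184 + 49 = 1233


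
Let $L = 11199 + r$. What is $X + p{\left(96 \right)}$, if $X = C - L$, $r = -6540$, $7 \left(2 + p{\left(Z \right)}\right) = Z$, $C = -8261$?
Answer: $- \frac{90358}{7} \approx -12908.0$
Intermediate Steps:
$p{\left(Z \right)} = -2 + \frac{Z}{7}$
$L = 4659$ ($L = 11199 - 6540 = 4659$)
$X = -12920$ ($X = -8261 - 4659 = -12920$)
$X + p{\left(96 \right)} = -12920 + \left(-2 + \frac{1}{7} \cdot 96\right) = -12920 + \left(-2 + \frac{96}{7}\right) = -12920 + \frac{82}{7} = - \frac{90358}{7}$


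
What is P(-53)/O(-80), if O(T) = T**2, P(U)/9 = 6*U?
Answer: -1431/3200 ≈ -0.44719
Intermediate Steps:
P(U) = 54*U (P(U) = 9*(6*U) = 54*U)
P(-53)/O(-80) = (54*(-53))/((-80)**2) = -2862/6400 = -2862*1/6400 = -1431/3200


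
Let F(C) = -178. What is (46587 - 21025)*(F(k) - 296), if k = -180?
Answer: -12116388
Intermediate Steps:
(46587 - 21025)*(F(k) - 296) = (46587 - 21025)*(-178 - 296) = 25562*(-474) = -12116388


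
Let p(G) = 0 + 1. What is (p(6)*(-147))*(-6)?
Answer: 882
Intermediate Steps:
p(G) = 1
(p(6)*(-147))*(-6) = (1*(-147))*(-6) = -147*(-6) = 882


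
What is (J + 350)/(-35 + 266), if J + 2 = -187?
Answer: 23/33 ≈ 0.69697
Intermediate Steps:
J = -189 (J = -2 - 187 = -189)
(J + 350)/(-35 + 266) = (-189 + 350)/(-35 + 266) = 161/231 = 161*(1/231) = 23/33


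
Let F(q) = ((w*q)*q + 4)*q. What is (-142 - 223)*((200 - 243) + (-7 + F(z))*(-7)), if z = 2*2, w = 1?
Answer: 202210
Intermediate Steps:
z = 4
F(q) = q*(4 + q²) (F(q) = ((1*q)*q + 4)*q = (q*q + 4)*q = (q² + 4)*q = (4 + q²)*q = q*(4 + q²))
(-142 - 223)*((200 - 243) + (-7 + F(z))*(-7)) = (-142 - 223)*((200 - 243) + (-7 + 4*(4 + 4²))*(-7)) = -365*(-43 + (-7 + 4*(4 + 16))*(-7)) = -365*(-43 + (-7 + 4*20)*(-7)) = -365*(-43 + (-7 + 80)*(-7)) = -365*(-43 + 73*(-7)) = -365*(-43 - 511) = -365*(-554) = 202210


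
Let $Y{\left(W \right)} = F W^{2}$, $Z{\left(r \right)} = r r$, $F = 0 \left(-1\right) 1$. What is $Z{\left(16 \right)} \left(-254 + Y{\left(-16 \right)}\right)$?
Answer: $-65024$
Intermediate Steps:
$F = 0$ ($F = 0 \cdot 1 = 0$)
$Z{\left(r \right)} = r^{2}$
$Y{\left(W \right)} = 0$ ($Y{\left(W \right)} = 0 W^{2} = 0$)
$Z{\left(16 \right)} \left(-254 + Y{\left(-16 \right)}\right) = 16^{2} \left(-254 + 0\right) = 256 \left(-254\right) = -65024$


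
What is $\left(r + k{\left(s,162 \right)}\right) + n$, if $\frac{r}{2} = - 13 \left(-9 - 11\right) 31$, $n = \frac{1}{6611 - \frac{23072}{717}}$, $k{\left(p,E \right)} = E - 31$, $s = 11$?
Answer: $\frac{76656211482}{4717015} \approx 16251.0$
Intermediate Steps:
$k{\left(p,E \right)} = -31 + E$ ($k{\left(p,E \right)} = E - 31 = -31 + E$)
$n = \frac{717}{4717015}$ ($n = \frac{1}{6611 - \frac{23072}{717}} = \frac{1}{\frac{4717015}{717}} = \frac{717}{4717015} \approx 0.000152$)
$r = 16120$ ($r = 2 - 13 \left(-9 - 11\right) 31 = 2 \left(-13\right) \left(-20\right) 31 = 2 \cdot 260 \cdot 31 = 2 \cdot 8060 = 16120$)
$\left(r + k{\left(s,162 \right)}\right) + n = \left(16120 + \left(-31 + 162\right)\right) + \frac{717}{4717015} = \left(16120 + 131\right) + \frac{717}{4717015} = 16251 + \frac{717}{4717015} = \frac{76656211482}{4717015}$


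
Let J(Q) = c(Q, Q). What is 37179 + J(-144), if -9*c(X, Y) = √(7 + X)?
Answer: 37179 - I*√137/9 ≈ 37179.0 - 1.3005*I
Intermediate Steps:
c(X, Y) = -√(7 + X)/9
J(Q) = -√(7 + Q)/9
37179 + J(-144) = 37179 - √(7 - 144)/9 = 37179 - I*√137/9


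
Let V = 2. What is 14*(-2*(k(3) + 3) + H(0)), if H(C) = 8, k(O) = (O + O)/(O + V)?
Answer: -28/5 ≈ -5.6000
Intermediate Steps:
k(O) = 2*O/(2 + O) (k(O) = (O + O)/(O + 2) = (2*O)/(2 + O) = 2*O/(2 + O))
14*(-2*(k(3) + 3) + H(0)) = 14*(-2*(2*3/(2 + 3) + 3) + 8) = 14*(-2*(2*3/5 + 3) + 8) = 14*(-2*(2*3*(1/5) + 3) + 8) = 14*(-2*(6/5 + 3) + 8) = 14*(-2*21/5 + 8) = 14*(-42/5 + 8) = 14*(-2/5) = -28/5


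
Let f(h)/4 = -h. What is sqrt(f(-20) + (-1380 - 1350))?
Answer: 5*I*sqrt(106) ≈ 51.478*I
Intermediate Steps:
f(h) = -4*h (f(h) = 4*(-h) = -4*h)
sqrt(f(-20) + (-1380 - 1350)) = sqrt(-4*(-20) + (-1380 - 1350)) = sqrt(80 - 2730) = sqrt(-2650) = 5*I*sqrt(106)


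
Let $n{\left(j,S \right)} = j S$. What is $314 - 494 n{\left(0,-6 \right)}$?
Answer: $314$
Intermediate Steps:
$n{\left(j,S \right)} = S j$
$314 - 494 n{\left(0,-6 \right)} = 314 - 494 \left(\left(-6\right) 0\right) = 314 - 0 = 314 + 0 = 314$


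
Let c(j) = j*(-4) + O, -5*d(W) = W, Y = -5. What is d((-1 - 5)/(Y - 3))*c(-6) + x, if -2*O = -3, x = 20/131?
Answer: -19243/5240 ≈ -3.6723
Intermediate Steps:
x = 20/131 (x = 20*(1/131) = 20/131 ≈ 0.15267)
O = 3/2 (O = -1/2*(-3) = 3/2 ≈ 1.5000)
d(W) = -W/5
c(j) = 3/2 - 4*j (c(j) = j*(-4) + 3/2 = -4*j + 3/2 = 3/2 - 4*j)
d((-1 - 5)/(Y - 3))*c(-6) + x = (-(-1 - 5)/(5*(-5 - 3)))*(3/2 - 4*(-6)) + 20/131 = (-(-6)/(5*(-8)))*(3/2 + 24) + 20/131 = -(-6)*(-1)/(5*8)*(51/2) + 20/131 = -1/5*3/4*(51/2) + 20/131 = -3/20*51/2 + 20/131 = -153/40 + 20/131 = -19243/5240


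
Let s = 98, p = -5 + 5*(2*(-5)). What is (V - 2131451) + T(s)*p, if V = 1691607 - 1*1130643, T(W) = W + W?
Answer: -1581267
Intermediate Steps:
p = -55 (p = -5 + 5*(-10) = -5 - 50 = -55)
T(W) = 2*W
V = 560964 (V = 1691607 - 1130643 = 560964)
(V - 2131451) + T(s)*p = (560964 - 2131451) + (2*98)*(-55) = -1570487 + 196*(-55) = -1570487 - 10780 = -1581267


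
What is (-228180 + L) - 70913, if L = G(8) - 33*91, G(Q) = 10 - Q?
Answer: -302094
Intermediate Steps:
L = -3001 (L = (10 - 1*8) - 33*91 = (10 - 8) - 3003 = 2 - 3003 = -3001)
(-228180 + L) - 70913 = (-228180 - 3001) - 70913 = -231181 - 70913 = -302094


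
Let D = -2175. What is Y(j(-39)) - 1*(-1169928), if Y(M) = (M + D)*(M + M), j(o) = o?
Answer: 1342620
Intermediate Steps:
Y(M) = 2*M*(-2175 + M) (Y(M) = (M - 2175)*(M + M) = (-2175 + M)*(2*M) = 2*M*(-2175 + M))
Y(j(-39)) - 1*(-1169928) = 2*(-39)*(-2175 - 39) - 1*(-1169928) = 2*(-39)*(-2214) + 1169928 = 172692 + 1169928 = 1342620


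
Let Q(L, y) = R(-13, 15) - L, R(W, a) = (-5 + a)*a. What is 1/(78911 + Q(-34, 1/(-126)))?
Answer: 1/79095 ≈ 1.2643e-5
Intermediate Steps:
R(W, a) = a*(-5 + a)
Q(L, y) = 150 - L (Q(L, y) = 15*(-5 + 15) - L = 15*10 - L = 150 - L)
1/(78911 + Q(-34, 1/(-126))) = 1/(78911 + (150 - 1*(-34))) = 1/(78911 + (150 + 34)) = 1/(78911 + 184) = 1/79095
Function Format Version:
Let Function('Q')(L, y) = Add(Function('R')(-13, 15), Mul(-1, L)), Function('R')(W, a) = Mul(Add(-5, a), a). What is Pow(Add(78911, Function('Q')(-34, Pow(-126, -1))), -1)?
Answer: Rational(1, 79095) ≈ 1.2643e-5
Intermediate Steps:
Function('R')(W, a) = Mul(a, Add(-5, a))
Function('Q')(L, y) = Add(150, Mul(-1, L)) (Function('Q')(L, y) = Add(Mul(15, Add(-5, 15)), Mul(-1, L)) = Add(Mul(15, 10), Mul(-1, L)) = Add(150, Mul(-1, L)))
Pow(Add(78911, Function('Q')(-34, Pow(-126, -1))), -1) = Pow(Add(78911, Add(150, Mul(-1, -34))), -1) = Pow(Add(78911, Add(150, 34)), -1) = Pow(Add(78911, 184), -1) = Pow(79095, -1) = Rational(1, 79095)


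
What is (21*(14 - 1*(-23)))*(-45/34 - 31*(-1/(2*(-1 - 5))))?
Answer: -206423/68 ≈ -3035.6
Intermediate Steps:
(21*(14 - 1*(-23)))*(-45/34 - 31*(-1/(2*(-1 - 5)))) = (21*(14 + 23))*(-45*1/34 - 31/((-2*(-6)))) = (21*37)*(-45/34 - 31/12) = 777*(-45/34 - 31*1/12) = 777*(-45/34 - 31/12) = 777*(-797/204) = -206423/68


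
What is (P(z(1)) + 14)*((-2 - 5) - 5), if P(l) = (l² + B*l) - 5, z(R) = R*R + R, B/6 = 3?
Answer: -588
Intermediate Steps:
B = 18 (B = 6*3 = 18)
z(R) = R + R² (z(R) = R² + R = R + R²)
P(l) = -5 + l² + 18*l (P(l) = (l² + 18*l) - 5 = -5 + l² + 18*l)
(P(z(1)) + 14)*((-2 - 5) - 5) = ((-5 + (1*(1 + 1))² + 18*(1*(1 + 1))) + 14)*((-2 - 5) - 5) = ((-5 + (1*2)² + 18*(1*2)) + 14)*(-7 - 5) = ((-5 + 2² + 18*2) + 14)*(-12) = ((-5 + 4 + 36) + 14)*(-12) = (35 + 14)*(-12) = 49*(-12) = -588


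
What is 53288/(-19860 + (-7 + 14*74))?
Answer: -53288/18831 ≈ -2.8298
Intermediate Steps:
53288/(-19860 + (-7 + 14*74)) = 53288/(-19860 + (-7 + 1036)) = 53288/(-19860 + 1029) = 53288/(-18831) = 53288*(-1/18831) = -53288/18831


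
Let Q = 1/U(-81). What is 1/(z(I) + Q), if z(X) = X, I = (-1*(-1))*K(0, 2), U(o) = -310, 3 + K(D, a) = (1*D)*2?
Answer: -310/931 ≈ -0.33298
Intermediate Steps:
K(D, a) = -3 + 2*D (K(D, a) = -3 + (1*D)*2 = -3 + D*2 = -3 + 2*D)
I = -3 (I = (-1*(-1))*(-3 + 2*0) = 1*(-3 + 0) = 1*(-3) = -3)
Q = -1/310 (Q = 1/(-310) = -1/310 ≈ -0.0032258)
1/(z(I) + Q) = 1/(-3 - 1/310) = 1/(-931/310) = -310/931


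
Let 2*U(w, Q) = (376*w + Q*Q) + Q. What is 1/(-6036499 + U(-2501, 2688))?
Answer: -1/2892671 ≈ -3.4570e-7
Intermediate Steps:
U(w, Q) = Q/2 + Q**2/2 + 188*w (U(w, Q) = ((376*w + Q*Q) + Q)/2 = ((376*w + Q**2) + Q)/2 = ((Q**2 + 376*w) + Q)/2 = (Q + Q**2 + 376*w)/2 = Q/2 + Q**2/2 + 188*w)
1/(-6036499 + U(-2501, 2688)) = 1/(-6036499 + ((1/2)*2688 + (1/2)*2688**2 + 188*(-2501))) = 1/(-6036499 + (1344 + (1/2)*7225344 - 470188)) = 1/(-6036499 + (1344 + 3612672 - 470188)) = 1/(-6036499 + 3143828) = 1/(-2892671) = -1/2892671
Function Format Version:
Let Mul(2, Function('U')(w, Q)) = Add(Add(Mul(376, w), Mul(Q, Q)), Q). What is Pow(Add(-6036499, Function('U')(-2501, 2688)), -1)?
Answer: Rational(-1, 2892671) ≈ -3.4570e-7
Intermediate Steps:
Function('U')(w, Q) = Add(Mul(Rational(1, 2), Q), Mul(Rational(1, 2), Pow(Q, 2)), Mul(188, w)) (Function('U')(w, Q) = Mul(Rational(1, 2), Add(Add(Mul(376, w), Mul(Q, Q)), Q)) = Mul(Rational(1, 2), Add(Add(Mul(376, w), Pow(Q, 2)), Q)) = Mul(Rational(1, 2), Add(Add(Pow(Q, 2), Mul(376, w)), Q)) = Mul(Rational(1, 2), Add(Q, Pow(Q, 2), Mul(376, w))) = Add(Mul(Rational(1, 2), Q), Mul(Rational(1, 2), Pow(Q, 2)), Mul(188, w)))
Pow(Add(-6036499, Function('U')(-2501, 2688)), -1) = Pow(Add(-6036499, Add(Mul(Rational(1, 2), 2688), Mul(Rational(1, 2), Pow(2688, 2)), Mul(188, -2501))), -1) = Pow(Add(-6036499, Add(1344, Mul(Rational(1, 2), 7225344), -470188)), -1) = Pow(Add(-6036499, Add(1344, 3612672, -470188)), -1) = Pow(Add(-6036499, 3143828), -1) = Pow(-2892671, -1) = Rational(-1, 2892671)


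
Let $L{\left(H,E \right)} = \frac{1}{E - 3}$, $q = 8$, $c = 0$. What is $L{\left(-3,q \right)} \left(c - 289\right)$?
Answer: $- \frac{289}{5} \approx -57.8$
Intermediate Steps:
$L{\left(H,E \right)} = \frac{1}{-3 + E}$
$L{\left(-3,q \right)} \left(c - 289\right) = \frac{0 - 289}{-3 + 8} = \frac{0 - 289}{5} = \frac{1}{5} \left(-289\right) = - \frac{289}{5}$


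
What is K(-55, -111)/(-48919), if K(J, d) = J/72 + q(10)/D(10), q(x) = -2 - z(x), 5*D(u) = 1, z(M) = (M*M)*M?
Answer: 360775/3522168 ≈ 0.10243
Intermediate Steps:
z(M) = M**3 (z(M) = M**2*M = M**3)
D(u) = 1/5 (D(u) = (1/5)*1 = 1/5)
q(x) = -2 - x**3
K(J, d) = -5010 + J/72 (K(J, d) = J/72 + (-2 - 1*10**3)/(1/5) = J*(1/72) + (-2 - 1*1000)*5 = J/72 + (-2 - 1000)*5 = J/72 - 1002*5 = J/72 - 5010 = -5010 + J/72)
K(-55, -111)/(-48919) = (-5010 + (1/72)*(-55))/(-48919) = (-5010 - 55/72)*(-1/48919) = -360775/72*(-1/48919) = 360775/3522168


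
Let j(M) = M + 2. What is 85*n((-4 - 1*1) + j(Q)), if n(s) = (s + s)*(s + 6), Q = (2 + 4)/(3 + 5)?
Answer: -11475/8 ≈ -1434.4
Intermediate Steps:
Q = ¾ (Q = 6/8 = 6*(⅛) = ¾ ≈ 0.75000)
j(M) = 2 + M
n(s) = 2*s*(6 + s) (n(s) = (2*s)*(6 + s) = 2*s*(6 + s))
85*n((-4 - 1*1) + j(Q)) = 85*(2*((-4 - 1*1) + (2 + ¾))*(6 + ((-4 - 1*1) + (2 + ¾)))) = 85*(2*((-4 - 1) + 11/4)*(6 + ((-4 - 1) + 11/4))) = 85*(2*(-5 + 11/4)*(6 + (-5 + 11/4))) = 85*(2*(-9/4)*(6 - 9/4)) = 85*(2*(-9/4)*(15/4)) = 85*(-135/8) = -11475/8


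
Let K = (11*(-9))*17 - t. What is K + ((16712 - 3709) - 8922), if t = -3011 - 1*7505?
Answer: 12914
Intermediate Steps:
t = -10516 (t = -3011 - 7505 = -10516)
K = 8833 (K = (11*(-9))*17 - 1*(-10516) = -99*17 + 10516 = -1683 + 10516 = 8833)
K + ((16712 - 3709) - 8922) = 8833 + ((16712 - 3709) - 8922) = 8833 + (13003 - 8922) = 8833 + 4081 = 12914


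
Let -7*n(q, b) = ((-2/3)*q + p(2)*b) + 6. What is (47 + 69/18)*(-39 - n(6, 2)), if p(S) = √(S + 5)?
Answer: -82655/42 + 305*√7/21 ≈ -1929.6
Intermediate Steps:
p(S) = √(5 + S)
n(q, b) = -6/7 + 2*q/21 - b*√7/7 (n(q, b) = -(((-2/3)*q + √(5 + 2)*b) + 6)/7 = -(((-2*⅓)*q + √7*b) + 6)/7 = -((-2*q/3 + b*√7) + 6)/7 = -(6 - 2*q/3 + b*√7)/7 = -6/7 + 2*q/21 - b*√7/7)
(47 + 69/18)*(-39 - n(6, 2)) = (47 + 69/18)*(-39 - (-6/7 + (2/21)*6 - ⅐*2*√7)) = (47 + 69*(1/18))*(-39 - (-6/7 + 4/7 - 2*√7/7)) = (47 + 23/6)*(-39 - (-2/7 - 2*√7/7)) = 305*(-39 + (2/7 + 2*√7/7))/6 = 305*(-271/7 + 2*√7/7)/6 = -82655/42 + 305*√7/21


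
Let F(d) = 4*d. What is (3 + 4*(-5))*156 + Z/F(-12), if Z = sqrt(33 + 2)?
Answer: -2652 - sqrt(35)/48 ≈ -2652.1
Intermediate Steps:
Z = sqrt(35) ≈ 5.9161
(3 + 4*(-5))*156 + Z/F(-12) = (3 + 4*(-5))*156 + sqrt(35)/((4*(-12))) = (3 - 20)*156 + sqrt(35)/(-48) = -17*156 + sqrt(35)*(-1/48) = -2652 - sqrt(35)/48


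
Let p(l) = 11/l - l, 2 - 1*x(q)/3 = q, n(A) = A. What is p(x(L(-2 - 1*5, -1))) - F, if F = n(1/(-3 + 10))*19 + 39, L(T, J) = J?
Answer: -3118/63 ≈ -49.492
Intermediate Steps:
x(q) = 6 - 3*q
p(l) = -l + 11/l
F = 292/7 (F = 19/(-3 + 10) + 39 = 19/7 + 39 = 292/7 ≈ 41.714)
p(x(L(-2 - 1*5, -1))) - F = (-(6 - 3*(-1)) + 11/(6 - 3*(-1))) - 1*292/7 = (-(6 + 3) + 11/(6 + 3)) - 292/7 = (-1*9 + 11/9) - 292/7 = (-9 + 11*(1/9)) - 292/7 = (-9 + 11/9) - 292/7 = -70/9 - 292/7 = -3118/63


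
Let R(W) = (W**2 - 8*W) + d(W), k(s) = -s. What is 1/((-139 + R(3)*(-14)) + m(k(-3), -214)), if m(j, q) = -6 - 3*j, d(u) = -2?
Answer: 1/84 ≈ 0.011905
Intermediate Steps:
R(W) = -2 + W**2 - 8*W (R(W) = (W**2 - 8*W) - 2 = -2 + W**2 - 8*W)
1/((-139 + R(3)*(-14)) + m(k(-3), -214)) = 1/((-139 + (-2 + 3**2 - 8*3)*(-14)) + (-6 - (-3)*(-3))) = 1/((-139 + (-2 + 9 - 24)*(-14)) + (-6 - 3*3)) = 1/((-139 - 17*(-14)) + (-6 - 9)) = 1/((-139 + 238) - 15) = 1/(99 - 15) = 1/84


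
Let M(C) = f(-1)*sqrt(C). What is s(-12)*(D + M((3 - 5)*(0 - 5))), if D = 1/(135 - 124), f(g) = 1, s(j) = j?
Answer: -12/11 - 12*sqrt(10) ≈ -39.038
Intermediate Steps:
D = 1/11 ≈ 0.090909
M(C) = sqrt(C) (M(C) = 1*sqrt(C) = sqrt(C))
s(-12)*(D + M((3 - 5)*(0 - 5))) = -12*(1/11 + sqrt((3 - 5)*(0 - 5))) = -12*(1/11 + sqrt(-2*(-5))) = -12*(1/11 + sqrt(10)) = -12/11 - 12*sqrt(10)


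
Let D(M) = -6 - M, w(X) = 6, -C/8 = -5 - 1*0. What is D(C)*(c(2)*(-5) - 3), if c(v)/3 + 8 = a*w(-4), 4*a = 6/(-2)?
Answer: -8487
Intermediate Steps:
C = 40 (C = -8*(-5 - 1*0) = -8*(-5 + 0) = -8*(-5) = 40)
a = -3/4 (a = (6/(-2))/4 = (6*(-1/2))/4 = (1/4)*(-3) = -3/4 ≈ -0.75000)
c(v) = -75/2 (c(v) = -24 + 3*(-3/4*6) = -24 + 3*(-9/2) = -24 - 27/2 = -75/2)
D(C)*(c(2)*(-5) - 3) = (-6 - 1*40)*(-75/2*(-5) - 3) = (-6 - 40)*(375/2 - 3) = -46*369/2 = -8487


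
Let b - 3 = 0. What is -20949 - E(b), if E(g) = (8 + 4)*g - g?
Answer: -20982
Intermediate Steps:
b = 3 (b = 3 + 0 = 3)
E(g) = 11*g (E(g) = 12*g - g = 11*g)
-20949 - E(b) = -20949 - 11*3 = -20949 - 1*33 = -20949 - 33 = -20982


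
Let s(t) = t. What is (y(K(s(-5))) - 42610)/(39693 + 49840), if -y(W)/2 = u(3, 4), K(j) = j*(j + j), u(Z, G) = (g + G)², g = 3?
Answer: -42708/89533 ≈ -0.47701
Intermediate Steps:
u(Z, G) = (3 + G)²
K(j) = 2*j² (K(j) = j*(2*j) = 2*j²)
y(W) = -98 (y(W) = -2*(3 + 4)² = -2*7² = -2*49 = -98)
(y(K(s(-5))) - 42610)/(39693 + 49840) = (-98 - 42610)/(39693 + 49840) = -42708/89533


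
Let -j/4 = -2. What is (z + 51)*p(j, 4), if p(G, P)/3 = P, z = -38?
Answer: 156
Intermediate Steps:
j = 8 (j = -4*(-2) = 8)
p(G, P) = 3*P
(z + 51)*p(j, 4) = (-38 + 51)*(3*4) = 13*12 = 156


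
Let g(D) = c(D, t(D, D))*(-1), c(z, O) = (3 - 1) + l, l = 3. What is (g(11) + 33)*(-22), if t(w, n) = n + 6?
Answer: -616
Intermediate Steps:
t(w, n) = 6 + n
c(z, O) = 5 (c(z, O) = (3 - 1) + 3 = 2 + 3 = 5)
g(D) = -5 (g(D) = 5*(-1) = -5)
(g(11) + 33)*(-22) = (-5 + 33)*(-22) = 28*(-22) = -616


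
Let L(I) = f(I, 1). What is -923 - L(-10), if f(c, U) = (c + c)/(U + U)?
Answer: -913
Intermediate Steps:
f(c, U) = c/U (f(c, U) = (2*c)/((2*U)) = (2*c)*(1/(2*U)) = c/U)
L(I) = I (L(I) = I/1 = I*1 = I)
-923 - L(-10) = -923 - 1*(-10) = -923 + 10 = -913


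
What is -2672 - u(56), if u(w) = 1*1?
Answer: -2673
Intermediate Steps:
u(w) = 1
-2672 - u(56) = -2672 - 1*1 = -2672 - 1 = -2673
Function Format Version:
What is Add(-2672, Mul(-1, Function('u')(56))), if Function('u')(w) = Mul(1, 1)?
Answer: -2673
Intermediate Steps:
Function('u')(w) = 1
Add(-2672, Mul(-1, Function('u')(56))) = Add(-2672, Mul(-1, 1)) = Add(-2672, -1) = -2673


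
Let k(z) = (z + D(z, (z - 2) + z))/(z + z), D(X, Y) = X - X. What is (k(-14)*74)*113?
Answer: 4181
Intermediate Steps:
D(X, Y) = 0
k(z) = ½ (k(z) = (z + 0)/(z + z) = z/((2*z)) = z*(1/(2*z)) = ½)
(k(-14)*74)*113 = ((½)*74)*113 = 37*113 = 4181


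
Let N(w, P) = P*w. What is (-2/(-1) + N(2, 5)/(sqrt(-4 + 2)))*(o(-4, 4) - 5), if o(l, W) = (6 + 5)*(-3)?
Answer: -76 + 190*I*sqrt(2) ≈ -76.0 + 268.7*I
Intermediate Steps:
o(l, W) = -33 (o(l, W) = 11*(-3) = -33)
(-2/(-1) + N(2, 5)/(sqrt(-4 + 2)))*(o(-4, 4) - 5) = (-2/(-1) + (5*2)/(sqrt(-4 + 2)))*(-33 - 5) = (-2*(-1) + 10/(sqrt(-2)))*(-38) = (2 + 10/((I*sqrt(2))))*(-38) = (2 + 10*(-I*sqrt(2)/2))*(-38) = (2 - 5*I*sqrt(2))*(-38) = -76 + 190*I*sqrt(2)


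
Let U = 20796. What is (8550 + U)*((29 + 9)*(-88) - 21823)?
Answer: -738550782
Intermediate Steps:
(8550 + U)*((29 + 9)*(-88) - 21823) = (8550 + 20796)*((29 + 9)*(-88) - 21823) = 29346*(38*(-88) - 21823) = 29346*(-3344 - 21823) = 29346*(-25167) = -738550782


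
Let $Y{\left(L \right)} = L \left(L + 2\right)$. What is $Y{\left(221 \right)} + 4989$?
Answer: $54272$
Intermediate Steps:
$Y{\left(L \right)} = L \left(2 + L\right)$
$Y{\left(221 \right)} + 4989 = 221 \left(2 + 221\right) + 4989 = 221 \cdot 223 + 4989 = 49283 + 4989 = 54272$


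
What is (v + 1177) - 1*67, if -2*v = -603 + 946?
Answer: 1877/2 ≈ 938.50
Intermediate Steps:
v = -343/2 (v = -(-603 + 946)/2 = -1/2*343 = -343/2 ≈ -171.50)
(v + 1177) - 1*67 = (-343/2 + 1177) - 1*67 = 2011/2 - 67 = 1877/2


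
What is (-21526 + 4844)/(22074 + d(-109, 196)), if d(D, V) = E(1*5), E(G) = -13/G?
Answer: -83410/110357 ≈ -0.75582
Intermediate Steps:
d(D, V) = -13/5 (d(D, V) = -13/(1*5) = -13/5)
(-21526 + 4844)/(22074 + d(-109, 196)) = (-21526 + 4844)/(22074 - 13/5) = -16682/110357/5 = -16682*5/110357 = -83410/110357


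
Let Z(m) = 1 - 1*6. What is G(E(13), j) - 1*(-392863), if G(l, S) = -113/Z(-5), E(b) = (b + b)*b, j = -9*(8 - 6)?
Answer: 1964428/5 ≈ 3.9289e+5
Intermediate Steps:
Z(m) = -5 (Z(m) = 1 - 6 = -5)
j = -18 (j = -9*2 = -18)
E(b) = 2*b² (E(b) = (2*b)*b = 2*b²)
G(l, S) = 113/5 (G(l, S) = -113/(-5) = -113*(-⅕) = 113/5)
G(E(13), j) - 1*(-392863) = 113/5 - 1*(-392863) = 113/5 + 392863 = 1964428/5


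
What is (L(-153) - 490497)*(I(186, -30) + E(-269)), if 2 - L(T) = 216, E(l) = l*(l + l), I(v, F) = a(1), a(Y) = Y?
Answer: -71017168053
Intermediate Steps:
I(v, F) = 1
E(l) = 2*l² (E(l) = l*(2*l) = 2*l²)
L(T) = -214 (L(T) = 2 - 1*216 = 2 - 216 = -214)
(L(-153) - 490497)*(I(186, -30) + E(-269)) = (-214 - 490497)*(1 + 2*(-269)²) = -490711*(1 + 2*72361) = -490711*(1 + 144722) = -490711*144723 = -71017168053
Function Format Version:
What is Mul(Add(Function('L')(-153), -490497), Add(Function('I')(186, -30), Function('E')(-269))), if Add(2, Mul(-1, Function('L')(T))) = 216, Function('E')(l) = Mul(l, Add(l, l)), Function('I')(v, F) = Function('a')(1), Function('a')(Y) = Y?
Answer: -71017168053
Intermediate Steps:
Function('I')(v, F) = 1
Function('E')(l) = Mul(2, Pow(l, 2)) (Function('E')(l) = Mul(l, Mul(2, l)) = Mul(2, Pow(l, 2)))
Function('L')(T) = -214 (Function('L')(T) = Add(2, Mul(-1, 216)) = Add(2, -216) = -214)
Mul(Add(Function('L')(-153), -490497), Add(Function('I')(186, -30), Function('E')(-269))) = Mul(Add(-214, -490497), Add(1, Mul(2, Pow(-269, 2)))) = Mul(-490711, Add(1, Mul(2, 72361))) = Mul(-490711, Add(1, 144722)) = Mul(-490711, 144723) = -71017168053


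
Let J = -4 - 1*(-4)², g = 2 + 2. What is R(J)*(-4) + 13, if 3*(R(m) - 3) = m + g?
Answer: 67/3 ≈ 22.333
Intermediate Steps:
g = 4
J = -20 (J = -4 - 1*16 = -4 - 16 = -20)
R(m) = 13/3 + m/3 (R(m) = 3 + (m + 4)/3 = 3 + (4 + m)/3 = 3 + (4/3 + m/3) = 13/3 + m/3)
R(J)*(-4) + 13 = (13/3 + (⅓)*(-20))*(-4) + 13 = (13/3 - 20/3)*(-4) + 13 = -7/3*(-4) + 13 = 28/3 + 13 = 67/3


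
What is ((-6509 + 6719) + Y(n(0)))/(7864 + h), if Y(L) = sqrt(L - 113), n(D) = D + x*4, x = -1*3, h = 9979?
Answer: 30/2549 + 5*I*sqrt(5)/17843 ≈ 0.011769 + 0.0006266*I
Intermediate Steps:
x = -3
n(D) = -12 + D (n(D) = D - 3*4 = D - 12 = -12 + D)
Y(L) = sqrt(-113 + L)
((-6509 + 6719) + Y(n(0)))/(7864 + h) = ((-6509 + 6719) + sqrt(-113 + (-12 + 0)))/(7864 + 9979) = (210 + sqrt(-113 - 12))/17843 = (210 + sqrt(-125))*(1/17843) = (210 + 5*I*sqrt(5))*(1/17843) = 30/2549 + 5*I*sqrt(5)/17843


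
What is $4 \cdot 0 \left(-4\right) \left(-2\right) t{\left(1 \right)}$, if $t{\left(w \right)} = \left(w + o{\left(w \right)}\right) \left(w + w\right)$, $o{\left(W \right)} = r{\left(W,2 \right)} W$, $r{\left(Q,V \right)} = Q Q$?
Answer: $0$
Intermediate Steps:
$r{\left(Q,V \right)} = Q^{2}$
$o{\left(W \right)} = W^{3}$ ($o{\left(W \right)} = W^{2} W = W^{3}$)
$t{\left(w \right)} = 2 w \left(w + w^{3}\right)$ ($t{\left(w \right)} = \left(w + w^{3}\right) \left(w + w\right) = \left(w + w^{3}\right) 2 w = 2 w \left(w + w^{3}\right)$)
$4 \cdot 0 \left(-4\right) \left(-2\right) t{\left(1 \right)} = 4 \cdot 0 \left(-4\right) \left(-2\right) 2 \cdot 1^{2} \left(1 + 1^{2}\right) = 0 \left(-4\right) \left(-2\right) 2 \cdot 1 \left(1 + 1\right) = 0 \left(-2\right) 2 \cdot 1 \cdot 2 = 0 \cdot 4 = 0$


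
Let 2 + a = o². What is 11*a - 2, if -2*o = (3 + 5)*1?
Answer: 152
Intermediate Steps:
o = -4 (o = -(3 + 5)/2 = -4 ≈ -4.0000)
a = 14 (a = -2 + (-4)² = -2 + 16 = 14)
11*a - 2 = 11*14 - 2 = 154 - 2 = 152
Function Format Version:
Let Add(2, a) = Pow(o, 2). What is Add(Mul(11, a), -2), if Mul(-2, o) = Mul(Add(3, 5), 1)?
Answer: 152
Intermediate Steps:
o = -4 (o = Mul(Rational(-1, 2), Mul(Add(3, 5), 1)) = Mul(Rational(-1, 2), Mul(8, 1)) = Mul(Rational(-1, 2), 8) = -4)
a = 14 (a = Add(-2, Pow(-4, 2)) = Add(-2, 16) = 14)
Add(Mul(11, a), -2) = Add(Mul(11, 14), -2) = Add(154, -2) = 152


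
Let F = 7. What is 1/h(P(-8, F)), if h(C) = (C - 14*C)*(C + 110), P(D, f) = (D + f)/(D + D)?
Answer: -256/22893 ≈ -0.011182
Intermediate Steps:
P(D, f) = (D + f)/(2*D) (P(D, f) = (D + f)/((2*D)) = (D + f)*(1/(2*D)) = (D + f)/(2*D))
h(C) = -13*C*(110 + C) (h(C) = (-13*C)*(110 + C) = -13*C*(110 + C))
1/h(P(-8, F)) = 1/(-13*(½)*(-8 + 7)/(-8)*(110 + (½)*(-8 + 7)/(-8))) = 1/(-13*(½)*(-⅛)*(-1)*(110 + (½)*(-⅛)*(-1))) = 1/(-13*1/16*(110 + 1/16)) = 1/(-13*1/16*1761/16) = 1/(-22893/256) = -256/22893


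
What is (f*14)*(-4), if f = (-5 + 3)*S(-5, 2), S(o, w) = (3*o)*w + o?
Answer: -3920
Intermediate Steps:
S(o, w) = o + 3*o*w (S(o, w) = 3*o*w + o = o + 3*o*w)
f = 70 (f = (-5 + 3)*(-5*(1 + 3*2)) = -(-10)*(1 + 6) = -(-10)*7 = -2*(-35) = 70)
(f*14)*(-4) = (70*14)*(-4) = 980*(-4) = -3920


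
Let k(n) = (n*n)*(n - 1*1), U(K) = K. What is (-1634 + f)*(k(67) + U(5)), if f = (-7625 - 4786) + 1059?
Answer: -3847479094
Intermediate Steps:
k(n) = n²*(-1 + n) (k(n) = n²*(n - 1) = n²*(-1 + n))
f = -11352 (f = -12411 + 1059 = -11352)
(-1634 + f)*(k(67) + U(5)) = (-1634 - 11352)*(67²*(-1 + 67) + 5) = -12986*(4489*66 + 5) = -12986*(296274 + 5) = -12986*296279 = -3847479094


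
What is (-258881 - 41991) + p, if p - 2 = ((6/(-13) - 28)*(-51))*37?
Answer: -3213120/13 ≈ -2.4716e+5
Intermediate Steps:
p = 698216/13 (p = 2 + ((6/(-13) - 28)*(-51))*37 = 2 + ((6*(-1/13) - 28)*(-51))*37 = 2 + ((-6/13 - 28)*(-51))*37 = 2 - 370/13*(-51)*37 = 2 + (18870/13)*37 = 2 + 698190/13 = 698216/13 ≈ 53709.)
(-258881 - 41991) + p = (-258881 - 41991) + 698216/13 = -300872 + 698216/13 = -3213120/13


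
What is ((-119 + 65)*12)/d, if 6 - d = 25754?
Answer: 162/6437 ≈ 0.025167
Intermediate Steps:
d = -25748 (d = 6 - 1*25754 = 6 - 25754 = -25748)
((-119 + 65)*12)/d = ((-119 + 65)*12)/(-25748) = -54*12*(-1/25748) = -648*(-1/25748) = 162/6437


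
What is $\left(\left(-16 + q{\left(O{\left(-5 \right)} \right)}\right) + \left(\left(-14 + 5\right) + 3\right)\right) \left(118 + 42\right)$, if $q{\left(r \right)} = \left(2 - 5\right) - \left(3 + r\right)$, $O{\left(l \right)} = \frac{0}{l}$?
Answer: $-4480$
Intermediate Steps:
$O{\left(l \right)} = 0$
$q{\left(r \right)} = -6 - r$ ($q{\left(r \right)} = -3 - \left(3 + r\right) = -6 - r$)
$\left(\left(-16 + q{\left(O{\left(-5 \right)} \right)}\right) + \left(\left(-14 + 5\right) + 3\right)\right) \left(118 + 42\right) = \left(\left(-16 - 6\right) + \left(\left(-14 + 5\right) + 3\right)\right) \left(118 + 42\right) = \left(\left(-16 + \left(-6 + 0\right)\right) + \left(-9 + 3\right)\right) 160 = \left(\left(-16 - 6\right) - 6\right) 160 = \left(-22 - 6\right) 160 = \left(-28\right) 160 = -4480$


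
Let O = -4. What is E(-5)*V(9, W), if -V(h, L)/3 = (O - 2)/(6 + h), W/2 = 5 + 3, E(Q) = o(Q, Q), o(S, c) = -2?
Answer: -12/5 ≈ -2.4000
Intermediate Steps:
E(Q) = -2
W = 16 (W = 2*(5 + 3) = 2*8 = 16)
V(h, L) = 18/(6 + h) (V(h, L) = -3*(-4 - 2)/(6 + h) = -(-18)/(6 + h) = 18/(6 + h))
E(-5)*V(9, W) = -36/(6 + 9) = -36/15 = -2*6/5 = -12/5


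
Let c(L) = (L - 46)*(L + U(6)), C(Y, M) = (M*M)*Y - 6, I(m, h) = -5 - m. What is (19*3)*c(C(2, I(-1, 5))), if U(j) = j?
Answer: -36480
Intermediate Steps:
C(Y, M) = -6 + Y*M² (C(Y, M) = M²*Y - 6 = Y*M² - 6 = -6 + Y*M²)
c(L) = (-46 + L)*(6 + L) (c(L) = (L - 46)*(L + 6) = (-46 + L)*(6 + L))
(19*3)*c(C(2, I(-1, 5))) = (19*3)*(-276 + (-6 + 2*(-5 - 1*(-1))²)² - 40*(-6 + 2*(-5 - 1*(-1))²)) = 57*(-276 + (-6 + 2*(-5 + 1)²)² - 40*(-6 + 2*(-5 + 1)²)) = 57*(-276 + (-6 + 2*(-4)²)² - 40*(-6 + 2*(-4)²)) = 57*(-276 + (-6 + 2*16)² - 40*(-6 + 2*16)) = 57*(-276 + (-6 + 32)² - 40*(-6 + 32)) = 57*(-276 + 26² - 40*26) = 57*(-276 + 676 - 1040) = 57*(-640) = -36480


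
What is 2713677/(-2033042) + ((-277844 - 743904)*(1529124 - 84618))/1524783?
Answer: -76938814263475733/79485843074 ≈ -9.6796e+5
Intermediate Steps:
2713677/(-2033042) + ((-277844 - 743904)*(1529124 - 84618))/1524783 = 2713677*(-1/2033042) - 1021748*1444506*(1/1524783) = -2713677/2033042 - 1475921116488*1/1524783 = -2713677/2033042 - 37844131192/39097 = -76938814263475733/79485843074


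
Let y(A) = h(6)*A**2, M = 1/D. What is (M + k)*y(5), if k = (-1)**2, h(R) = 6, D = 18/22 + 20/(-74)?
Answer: 94500/223 ≈ 423.77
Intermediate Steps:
D = 223/407 (D = 18*(1/22) + 20*(-1/74) = 9/11 - 10/37 = 223/407 ≈ 0.54791)
M = 407/223 (M = 1/(223/407) = 407/223 ≈ 1.8251)
k = 1
y(A) = 6*A**2
(M + k)*y(5) = (407/223 + 1)*(6*5**2) = 630*(6*25)/223 = (630/223)*150 = 94500/223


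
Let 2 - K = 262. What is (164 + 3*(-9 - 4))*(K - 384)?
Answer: -80500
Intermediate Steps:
K = -260 (K = 2 - 1*262 = 2 - 262 = -260)
(164 + 3*(-9 - 4))*(K - 384) = (164 + 3*(-9 - 4))*(-260 - 384) = (164 + 3*(-13))*(-644) = (164 - 39)*(-644) = 125*(-644) = -80500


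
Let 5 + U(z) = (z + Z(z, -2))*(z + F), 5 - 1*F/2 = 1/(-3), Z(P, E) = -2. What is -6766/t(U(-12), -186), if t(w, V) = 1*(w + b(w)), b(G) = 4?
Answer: -20298/53 ≈ -382.98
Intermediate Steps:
F = 32/3 (F = 10 - 2/(-3) = 10 - 2*(-1/3) = 10 + 2/3 = 32/3 ≈ 10.667)
U(z) = -5 + (-2 + z)*(32/3 + z) (U(z) = -5 + (z - 2)*(z + 32/3) = -5 + (-2 + z)*(32/3 + z))
t(w, V) = 4 + w (t(w, V) = 1*(w + 4) = 1*(4 + w) = 4 + w)
-6766/t(U(-12), -186) = -6766/(4 + (-79/3 + (-12)**2 + (26/3)*(-12))) = -6766/(4 + (-79/3 + 144 - 104)) = -6766/(4 + 41/3) = -6766/53/3 = -6766*3/53 = -20298/53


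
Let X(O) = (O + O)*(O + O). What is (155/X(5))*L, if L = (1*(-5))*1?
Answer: -31/4 ≈ -7.7500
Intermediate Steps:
X(O) = 4*O**2 (X(O) = (2*O)*(2*O) = 4*O**2)
L = -5 (L = -5*1 = -5)
(155/X(5))*L = (155/(4*5**2))*(-5) = (155/(4*25))*(-5) = (155/100)*(-5) = ((1/100)*155)*(-5) = (31/20)*(-5) = -31/4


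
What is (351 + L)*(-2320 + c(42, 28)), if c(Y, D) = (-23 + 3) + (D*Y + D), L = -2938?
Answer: 2938832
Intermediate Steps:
c(Y, D) = -20 + D + D*Y (c(Y, D) = -20 + (D + D*Y) = -20 + D + D*Y)
(351 + L)*(-2320 + c(42, 28)) = (351 - 2938)*(-2320 + (-20 + 28 + 28*42)) = -2587*(-2320 + (-20 + 28 + 1176)) = -2587*(-2320 + 1184) = -2587*(-1136) = 2938832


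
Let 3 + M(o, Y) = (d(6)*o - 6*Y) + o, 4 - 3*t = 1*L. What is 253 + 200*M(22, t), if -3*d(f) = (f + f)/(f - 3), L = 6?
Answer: -3041/3 ≈ -1013.7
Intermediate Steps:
d(f) = -2*f/(3*(-3 + f)) (d(f) = -(f + f)/(3*(f - 3)) = -2*f/(3*(-3 + f)))
t = -2/3 (t = 4/3 - 6/3 = 4/3 - 1/3*6 = 4/3 - 2 = -2/3 ≈ -0.66667)
M(o, Y) = -3 - 6*Y - o/3 (M(o, Y) = -3 + (((-2*6/(-9 + 3*6))*o - 6*Y) + o) = -3 + (((-2*6/(-9 + 18))*o - 6*Y) + o) = -3 + (((-2*6/9)*o - 6*Y) + o) = -3 + (((-2*6*1/9)*o - 6*Y) + o) = -3 + ((-4*o/3 - 6*Y) + o) = -3 + ((-6*Y - 4*o/3) + o) = -3 + (-6*Y - o/3) = -3 - 6*Y - o/3)
253 + 200*M(22, t) = 253 + 200*(-3 - 6*(-2/3) - 1/3*22) = 253 + 200*(-3 + 4 - 22/3) = 253 + 200*(-19/3) = 253 - 3800/3 = -3041/3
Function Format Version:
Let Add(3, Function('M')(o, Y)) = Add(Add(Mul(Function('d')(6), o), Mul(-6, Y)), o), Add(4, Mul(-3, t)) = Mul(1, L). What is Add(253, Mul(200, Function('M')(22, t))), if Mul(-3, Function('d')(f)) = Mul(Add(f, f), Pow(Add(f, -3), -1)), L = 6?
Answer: Rational(-3041, 3) ≈ -1013.7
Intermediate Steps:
Function('d')(f) = Mul(Rational(-2, 3), f, Pow(Add(-3, f), -1)) (Function('d')(f) = Mul(Rational(-1, 3), Mul(Add(f, f), Pow(Add(f, -3), -1))) = Mul(Rational(-1, 3), Mul(Mul(2, f), Pow(Add(-3, f), -1))) = Mul(Rational(-1, 3), Mul(2, f, Pow(Add(-3, f), -1))) = Mul(Rational(-2, 3), f, Pow(Add(-3, f), -1)))
t = Rational(-2, 3) (t = Add(Rational(4, 3), Mul(Rational(-1, 3), Mul(1, 6))) = Add(Rational(4, 3), Mul(Rational(-1, 3), 6)) = Add(Rational(4, 3), -2) = Rational(-2, 3) ≈ -0.66667)
Function('M')(o, Y) = Add(-3, Mul(-6, Y), Mul(Rational(-1, 3), o)) (Function('M')(o, Y) = Add(-3, Add(Add(Mul(Mul(-2, 6, Pow(Add(-9, Mul(3, 6)), -1)), o), Mul(-6, Y)), o)) = Add(-3, Add(Add(Mul(Mul(-2, 6, Pow(Add(-9, 18), -1)), o), Mul(-6, Y)), o)) = Add(-3, Add(Add(Mul(Mul(-2, 6, Pow(9, -1)), o), Mul(-6, Y)), o)) = Add(-3, Add(Add(Mul(Mul(-2, 6, Rational(1, 9)), o), Mul(-6, Y)), o)) = Add(-3, Add(Add(Mul(Rational(-4, 3), o), Mul(-6, Y)), o)) = Add(-3, Add(Add(Mul(-6, Y), Mul(Rational(-4, 3), o)), o)) = Add(-3, Add(Mul(-6, Y), Mul(Rational(-1, 3), o))) = Add(-3, Mul(-6, Y), Mul(Rational(-1, 3), o)))
Add(253, Mul(200, Function('M')(22, t))) = Add(253, Mul(200, Add(-3, Mul(-6, Rational(-2, 3)), Mul(Rational(-1, 3), 22)))) = Add(253, Mul(200, Add(-3, 4, Rational(-22, 3)))) = Add(253, Mul(200, Rational(-19, 3))) = Add(253, Rational(-3800, 3)) = Rational(-3041, 3)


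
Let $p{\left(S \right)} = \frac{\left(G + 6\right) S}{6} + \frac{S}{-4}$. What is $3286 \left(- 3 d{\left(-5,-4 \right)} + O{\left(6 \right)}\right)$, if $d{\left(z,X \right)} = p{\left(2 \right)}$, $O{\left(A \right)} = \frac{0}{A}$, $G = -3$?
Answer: $-4929$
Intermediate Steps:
$O{\left(A \right)} = 0$
$p{\left(S \right)} = \frac{S}{4}$ ($p{\left(S \right)} = \frac{\left(-3 + 6\right) S}{6} + \frac{S}{-4} = 3 S \frac{1}{6} + S \left(- \frac{1}{4}\right) = \frac{S}{2} - \frac{S}{4} = \frac{S}{4}$)
$d{\left(z,X \right)} = \frac{1}{2}$ ($d{\left(z,X \right)} = \frac{1}{4} \cdot 2 = \frac{1}{2}$)
$3286 \left(- 3 d{\left(-5,-4 \right)} + O{\left(6 \right)}\right) = 3286 \left(\left(-3\right) \frac{1}{2} + 0\right) = 3286 \left(- \frac{3}{2} + 0\right) = 3286 \left(- \frac{3}{2}\right) = -4929$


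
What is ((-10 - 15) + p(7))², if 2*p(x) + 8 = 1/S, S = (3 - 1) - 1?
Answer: 3249/4 ≈ 812.25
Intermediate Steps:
S = 1 (S = 2 - 1 = 1)
p(x) = -7/2 (p(x) = -4 + (½)/1 = -4 + (½)*1 = -4 + ½ = -7/2)
((-10 - 15) + p(7))² = ((-10 - 15) - 7/2)² = (-25 - 7/2)² = (-57/2)² = 3249/4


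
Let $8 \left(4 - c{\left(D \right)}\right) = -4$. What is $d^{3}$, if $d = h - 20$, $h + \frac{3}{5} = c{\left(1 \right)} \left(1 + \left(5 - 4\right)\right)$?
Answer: $- \frac{195112}{125} \approx -1560.9$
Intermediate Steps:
$c{\left(D \right)} = \frac{9}{2}$ ($c{\left(D \right)} = 4 - - \frac{1}{2} = 4 + \frac{1}{2} = \frac{9}{2}$)
$h = \frac{42}{5}$ ($h = - \frac{3}{5} + \frac{9 \left(1 + \left(5 - 4\right)\right)}{2} = - \frac{3}{5} + \frac{9 \left(1 + 1\right)}{2} = - \frac{3}{5} + \frac{9}{2} \cdot 2 = - \frac{3}{5} + 9 = \frac{42}{5} \approx 8.4$)
$d = - \frac{58}{5}$ ($d = \frac{42}{5} - 20 = - \frac{58}{5} \approx -11.6$)
$d^{3} = \left(- \frac{58}{5}\right)^{3} = - \frac{195112}{125}$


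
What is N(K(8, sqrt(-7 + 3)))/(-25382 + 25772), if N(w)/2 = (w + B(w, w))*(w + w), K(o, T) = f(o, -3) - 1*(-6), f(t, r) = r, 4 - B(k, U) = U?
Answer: 8/65 ≈ 0.12308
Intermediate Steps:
B(k, U) = 4 - U
K(o, T) = 3 (K(o, T) = -3 - 1*(-6) = -3 + 6 = 3)
N(w) = 16*w (N(w) = 2*((w + (4 - w))*(w + w)) = 2*(4*(2*w)) = 2*(8*w) = 16*w)
N(K(8, sqrt(-7 + 3)))/(-25382 + 25772) = (16*3)/(-25382 + 25772) = 48/390 = 48*(1/390) = 8/65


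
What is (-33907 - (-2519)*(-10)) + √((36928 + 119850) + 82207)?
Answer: -59097 + √238985 ≈ -58608.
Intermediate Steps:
(-33907 - (-2519)*(-10)) + √((36928 + 119850) + 82207) = (-33907 - 1*25190) + √(156778 + 82207) = (-33907 - 25190) + √238985 = -59097 + √238985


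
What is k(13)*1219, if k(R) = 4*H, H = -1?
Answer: -4876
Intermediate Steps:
k(R) = -4 (k(R) = 4*(-1) = -4)
k(13)*1219 = -4*1219 = -4876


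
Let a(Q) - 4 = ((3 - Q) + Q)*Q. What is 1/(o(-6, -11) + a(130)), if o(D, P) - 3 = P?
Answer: 1/386 ≈ 0.0025907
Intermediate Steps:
o(D, P) = 3 + P
a(Q) = 4 + 3*Q (a(Q) = 4 + ((3 - Q) + Q)*Q = 4 + 3*Q)
1/(o(-6, -11) + a(130)) = 1/((3 - 11) + (4 + 3*130)) = 1/(-8 + (4 + 390)) = 1/(-8 + 394) = 1/386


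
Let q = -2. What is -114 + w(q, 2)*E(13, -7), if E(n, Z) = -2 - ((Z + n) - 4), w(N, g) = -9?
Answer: -78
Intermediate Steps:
E(n, Z) = 2 - Z - n (E(n, Z) = -2 - (-4 + Z + n) = -2 + (4 - Z - n) = 2 - Z - n)
-114 + w(q, 2)*E(13, -7) = -114 - 9*(2 - 1*(-7) - 1*13) = -114 - 9*(2 + 7 - 13) = -114 - 9*(-4) = -114 + 36 = -78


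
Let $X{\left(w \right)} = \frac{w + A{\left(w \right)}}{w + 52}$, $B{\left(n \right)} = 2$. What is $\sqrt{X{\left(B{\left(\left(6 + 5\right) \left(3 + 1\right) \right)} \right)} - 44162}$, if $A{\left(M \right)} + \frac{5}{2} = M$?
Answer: $\frac{i \sqrt{1589831}}{6} \approx 210.15 i$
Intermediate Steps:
$A{\left(M \right)} = - \frac{5}{2} + M$
$X{\left(w \right)} = \frac{- \frac{5}{2} + 2 w}{52 + w}$ ($X{\left(w \right)} = \frac{w + \left(- \frac{5}{2} + w\right)}{w + 52} = \frac{- \frac{5}{2} + 2 w}{52 + w}$)
$\sqrt{X{\left(B{\left(\left(6 + 5\right) \left(3 + 1\right) \right)} \right)} - 44162} = \sqrt{\frac{-5 + 4 \cdot 2}{2 \left(52 + 2\right)} - 44162} = \sqrt{\frac{-5 + 8}{2 \cdot 54} - 44162} = \sqrt{\frac{1}{2} \cdot \frac{1}{54} \cdot 3 - 44162} = \sqrt{\frac{1}{36} - 44162} = \sqrt{- \frac{1589831}{36}} = \frac{i \sqrt{1589831}}{6}$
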